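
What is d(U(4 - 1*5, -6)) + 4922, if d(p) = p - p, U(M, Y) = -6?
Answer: 4922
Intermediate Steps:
d(p) = 0
d(U(4 - 1*5, -6)) + 4922 = 0 + 4922 = 4922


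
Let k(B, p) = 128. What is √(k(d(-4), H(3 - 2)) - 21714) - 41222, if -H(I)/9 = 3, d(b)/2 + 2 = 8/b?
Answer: -41222 + I*√21586 ≈ -41222.0 + 146.92*I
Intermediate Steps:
d(b) = -4 + 16/b (d(b) = -4 + 2*(8/b) = -4 + 16/b)
H(I) = -27 (H(I) = -9*3 = -27)
√(k(d(-4), H(3 - 2)) - 21714) - 41222 = √(128 - 21714) - 41222 = √(-21586) - 41222 = I*√21586 - 41222 = -41222 + I*√21586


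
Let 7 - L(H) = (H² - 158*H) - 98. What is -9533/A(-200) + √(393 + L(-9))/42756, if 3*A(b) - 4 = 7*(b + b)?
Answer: 9533/932 + I*√1005/42756 ≈ 10.229 + 0.00074146*I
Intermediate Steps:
L(H) = 105 - H² + 158*H (L(H) = 7 - ((H² - 158*H) - 98) = 7 - (-98 + H² - 158*H) = 7 + (98 - H² + 158*H) = 105 - H² + 158*H)
A(b) = 4/3 + 14*b/3 (A(b) = 4/3 + (7*(b + b))/3 = 4/3 + (7*(2*b))/3 = 4/3 + (14*b)/3 = 4/3 + 14*b/3)
-9533/A(-200) + √(393 + L(-9))/42756 = -9533/(4/3 + (14/3)*(-200)) + √(393 + (105 - 1*(-9)² + 158*(-9)))/42756 = -9533/(4/3 - 2800/3) + √(393 + (105 - 1*81 - 1422))*(1/42756) = -9533/(-932) + √(393 + (105 - 81 - 1422))*(1/42756) = -9533*(-1/932) + √(393 - 1398)*(1/42756) = 9533/932 + √(-1005)*(1/42756) = 9533/932 + (I*√1005)*(1/42756) = 9533/932 + I*√1005/42756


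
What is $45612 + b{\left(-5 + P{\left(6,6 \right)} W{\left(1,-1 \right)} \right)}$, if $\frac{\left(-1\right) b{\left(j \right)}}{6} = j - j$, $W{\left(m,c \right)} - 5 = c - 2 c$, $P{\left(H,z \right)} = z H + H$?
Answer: $45612$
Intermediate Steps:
$P{\left(H,z \right)} = H + H z$ ($P{\left(H,z \right)} = H z + H = H + H z$)
$W{\left(m,c \right)} = 5 - c$ ($W{\left(m,c \right)} = 5 + \left(c - 2 c\right) = 5 - c$)
$b{\left(j \right)} = 0$ ($b{\left(j \right)} = - 6 \left(j - j\right) = \left(-6\right) 0 = 0$)
$45612 + b{\left(-5 + P{\left(6,6 \right)} W{\left(1,-1 \right)} \right)} = 45612 + 0 = 45612$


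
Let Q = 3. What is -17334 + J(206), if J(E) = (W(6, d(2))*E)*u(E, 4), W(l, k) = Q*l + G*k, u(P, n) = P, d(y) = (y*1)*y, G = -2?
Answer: 407026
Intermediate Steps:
d(y) = y² (d(y) = y*y = y²)
W(l, k) = -2*k + 3*l (W(l, k) = 3*l - 2*k = -2*k + 3*l)
J(E) = 10*E² (J(E) = ((-2*2² + 3*6)*E)*E = ((-2*4 + 18)*E)*E = ((-8 + 18)*E)*E = (10*E)*E = 10*E²)
-17334 + J(206) = -17334 + 10*206² = -17334 + 10*42436 = -17334 + 424360 = 407026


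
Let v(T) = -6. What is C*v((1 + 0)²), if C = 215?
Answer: -1290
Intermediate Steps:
C*v((1 + 0)²) = 215*(-6) = -1290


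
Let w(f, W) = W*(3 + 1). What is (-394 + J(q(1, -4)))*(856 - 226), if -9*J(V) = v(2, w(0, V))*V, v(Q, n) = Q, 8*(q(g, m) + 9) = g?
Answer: -493955/2 ≈ -2.4698e+5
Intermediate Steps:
w(f, W) = 4*W (w(f, W) = W*4 = 4*W)
q(g, m) = -9 + g/8
J(V) = -2*V/9
(-394 + J(q(1, -4)))*(856 - 226) = (-394 - 2*(-9 + (⅛)*1)/9)*(856 - 226) = (-394 - 2*(-9 + ⅛)/9)*630 = (-394 - 2/9*(-71/8))*630 = (-394 + 71/36)*630 = -14113/36*630 = -493955/2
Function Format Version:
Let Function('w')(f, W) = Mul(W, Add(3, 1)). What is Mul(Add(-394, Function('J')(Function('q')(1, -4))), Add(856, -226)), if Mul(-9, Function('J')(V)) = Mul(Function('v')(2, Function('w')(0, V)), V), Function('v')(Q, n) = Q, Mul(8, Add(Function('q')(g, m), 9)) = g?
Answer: Rational(-493955, 2) ≈ -2.4698e+5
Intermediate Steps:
Function('w')(f, W) = Mul(4, W) (Function('w')(f, W) = Mul(W, 4) = Mul(4, W))
Function('q')(g, m) = Add(-9, Mul(Rational(1, 8), g))
Function('J')(V) = Mul(Rational(-2, 9), V) (Function('J')(V) = Mul(Rational(-1, 9), Mul(2, V)) = Mul(Rational(-2, 9), V))
Mul(Add(-394, Function('J')(Function('q')(1, -4))), Add(856, -226)) = Mul(Add(-394, Mul(Rational(-2, 9), Add(-9, Mul(Rational(1, 8), 1)))), Add(856, -226)) = Mul(Add(-394, Mul(Rational(-2, 9), Add(-9, Rational(1, 8)))), 630) = Mul(Add(-394, Mul(Rational(-2, 9), Rational(-71, 8))), 630) = Mul(Add(-394, Rational(71, 36)), 630) = Mul(Rational(-14113, 36), 630) = Rational(-493955, 2)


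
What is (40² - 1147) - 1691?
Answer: -1238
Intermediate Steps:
(40² - 1147) - 1691 = (1600 - 1147) - 1691 = 453 - 1691 = -1238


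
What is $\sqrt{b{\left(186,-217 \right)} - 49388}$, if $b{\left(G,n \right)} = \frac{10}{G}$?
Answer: $\frac{i \sqrt{427156347}}{93} \approx 222.23 i$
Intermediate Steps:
$\sqrt{b{\left(186,-217 \right)} - 49388} = \sqrt{\frac{10}{186} - 49388} = \sqrt{10 \cdot \frac{1}{186} - 49388} = \sqrt{\frac{5}{93} - 49388} = \sqrt{- \frac{4593079}{93}} = \frac{i \sqrt{427156347}}{93}$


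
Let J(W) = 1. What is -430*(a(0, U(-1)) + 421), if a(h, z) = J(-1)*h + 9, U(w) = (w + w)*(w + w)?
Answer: -184900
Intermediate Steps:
U(w) = 4*w**2 (U(w) = (2*w)*(2*w) = 4*w**2)
a(h, z) = 9 + h (a(h, z) = 1*h + 9 = h + 9 = 9 + h)
-430*(a(0, U(-1)) + 421) = -430*((9 + 0) + 421) = -430*(9 + 421) = -430*430 = -184900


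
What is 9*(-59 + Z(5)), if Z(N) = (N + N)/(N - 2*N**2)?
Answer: -533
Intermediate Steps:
Z(N) = 2*N/(N - 2*N**2) (Z(N) = (2*N)/(N - 2*N**2) = 2*N/(N - 2*N**2))
9*(-59 + Z(5)) = 9*(-59 - 2/(-1 + 2*5)) = 9*(-59 - 2/(-1 + 10)) = 9*(-59 - 2/9) = 9*(-533/9) = -533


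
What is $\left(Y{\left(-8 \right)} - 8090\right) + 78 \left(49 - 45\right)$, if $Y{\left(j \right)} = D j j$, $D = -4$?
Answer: $-8034$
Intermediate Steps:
$Y{\left(j \right)} = - 4 j^{2}$ ($Y{\left(j \right)} = - 4 j j = - 4 j^{2}$)
$\left(Y{\left(-8 \right)} - 8090\right) + 78 \left(49 - 45\right) = \left(- 4 \left(-8\right)^{2} - 8090\right) + 78 \left(49 - 45\right) = \left(\left(-4\right) 64 - 8090\right) + 78 \cdot 4 = \left(-256 - 8090\right) + 312 = -8346 + 312 = -8034$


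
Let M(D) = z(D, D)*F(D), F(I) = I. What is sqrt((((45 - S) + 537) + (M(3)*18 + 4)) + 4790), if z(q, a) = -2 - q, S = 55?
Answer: sqrt(5051) ≈ 71.070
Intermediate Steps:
M(D) = D*(-2 - D) (M(D) = (-2 - D)*D = D*(-2 - D))
sqrt((((45 - S) + 537) + (M(3)*18 + 4)) + 4790) = sqrt((((45 - 1*55) + 537) + (-1*3*(2 + 3)*18 + 4)) + 4790) = sqrt((((45 - 55) + 537) + (-1*3*5*18 + 4)) + 4790) = sqrt(((-10 + 537) + (-15*18 + 4)) + 4790) = sqrt((527 + (-270 + 4)) + 4790) = sqrt((527 - 266) + 4790) = sqrt(261 + 4790) = sqrt(5051)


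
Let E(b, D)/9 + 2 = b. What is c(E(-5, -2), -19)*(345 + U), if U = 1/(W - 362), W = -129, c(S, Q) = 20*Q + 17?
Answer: -61490022/491 ≈ -1.2523e+5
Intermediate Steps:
E(b, D) = -18 + 9*b
c(S, Q) = 17 + 20*Q
U = -1/491 (U = 1/(-129 - 362) = 1/(-491) = -1/491 ≈ -0.0020367)
c(E(-5, -2), -19)*(345 + U) = (17 + 20*(-19))*(345 - 1/491) = (17 - 380)*(169394/491) = -363*169394/491 = -61490022/491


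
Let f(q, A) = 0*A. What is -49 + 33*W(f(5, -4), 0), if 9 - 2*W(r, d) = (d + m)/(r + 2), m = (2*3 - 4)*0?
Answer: 199/2 ≈ 99.500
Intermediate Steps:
m = 0 (m = (6 - 4)*0 = 2*0 = 0)
f(q, A) = 0
W(r, d) = 9/2 - d/(2*(2 + r)) (W(r, d) = 9/2 - (d + 0)/(2*(r + 2)) = 9/2 - d/(2*(2 + r)))
-49 + 33*W(f(5, -4), 0) = -49 + 33*((18 - 1*0 + 9*0)/(2*(2 + 0))) = -49 + 33*((½)*(18 + 0 + 0)/2) = -49 + 33*((½)*(½)*18) = -49 + 33*(9/2) = -49 + 297/2 = 199/2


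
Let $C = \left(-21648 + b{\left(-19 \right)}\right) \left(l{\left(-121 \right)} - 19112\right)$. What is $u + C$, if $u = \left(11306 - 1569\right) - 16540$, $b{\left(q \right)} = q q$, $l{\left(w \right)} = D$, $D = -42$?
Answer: $407724395$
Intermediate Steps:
$l{\left(w \right)} = -42$
$b{\left(q \right)} = q^{2}$
$C = 407731198$ ($C = \left(-21648 + \left(-19\right)^{2}\right) \left(-42 - 19112\right) = \left(-21648 + 361\right) \left(-42 - 19112\right) = \left(-21287\right) \left(-19154\right) = 407731198$)
$u = -6803$ ($u = 9737 - 16540 = -6803$)
$u + C = -6803 + 407731198 = 407724395$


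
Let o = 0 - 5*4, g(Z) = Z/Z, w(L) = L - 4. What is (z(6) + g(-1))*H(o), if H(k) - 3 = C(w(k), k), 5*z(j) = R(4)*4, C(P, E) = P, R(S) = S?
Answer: -441/5 ≈ -88.200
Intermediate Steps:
w(L) = -4 + L
g(Z) = 1
z(j) = 16/5 (z(j) = (4*4)/5 = (1/5)*16 = 16/5)
o = -20 (o = 0 - 20 = -20)
H(k) = -1 + k (H(k) = 3 + (-4 + k) = -1 + k)
(z(6) + g(-1))*H(o) = (16/5 + 1)*(-1 - 20) = (21/5)*(-21) = -441/5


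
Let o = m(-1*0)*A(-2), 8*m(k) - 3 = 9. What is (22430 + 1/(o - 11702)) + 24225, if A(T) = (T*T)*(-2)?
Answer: 546516669/11714 ≈ 46655.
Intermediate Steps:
m(k) = 3/2 (m(k) = 3/8 + (⅛)*9 = 3/8 + 9/8 = 3/2)
A(T) = -2*T² (A(T) = T²*(-2) = -2*T²)
o = -12 (o = 3*(-2*(-2)²)/2 = 3*(-2*4)/2 = (3/2)*(-8) = -12)
(22430 + 1/(o - 11702)) + 24225 = (22430 + 1/(-12 - 11702)) + 24225 = (22430 + 1/(-11714)) + 24225 = (22430 - 1/11714) + 24225 = 262745019/11714 + 24225 = 546516669/11714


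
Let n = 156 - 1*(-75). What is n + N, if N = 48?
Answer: 279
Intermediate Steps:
n = 231 (n = 156 + 75 = 231)
n + N = 231 + 48 = 279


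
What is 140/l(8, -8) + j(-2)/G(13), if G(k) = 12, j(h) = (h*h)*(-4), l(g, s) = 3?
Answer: 136/3 ≈ 45.333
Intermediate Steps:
j(h) = -4*h² (j(h) = h²*(-4) = -4*h²)
140/l(8, -8) + j(-2)/G(13) = 140/3 - 4*(-2)²/12 = 140*(⅓) - 4*4*(1/12) = 140/3 - 16*1/12 = 140/3 - 4/3 = 136/3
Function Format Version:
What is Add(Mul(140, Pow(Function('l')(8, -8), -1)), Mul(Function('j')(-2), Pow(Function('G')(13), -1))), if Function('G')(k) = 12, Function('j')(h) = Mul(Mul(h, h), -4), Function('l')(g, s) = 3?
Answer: Rational(136, 3) ≈ 45.333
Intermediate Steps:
Function('j')(h) = Mul(-4, Pow(h, 2)) (Function('j')(h) = Mul(Pow(h, 2), -4) = Mul(-4, Pow(h, 2)))
Add(Mul(140, Pow(Function('l')(8, -8), -1)), Mul(Function('j')(-2), Pow(Function('G')(13), -1))) = Add(Mul(140, Pow(3, -1)), Mul(Mul(-4, Pow(-2, 2)), Pow(12, -1))) = Add(Mul(140, Rational(1, 3)), Mul(Mul(-4, 4), Rational(1, 12))) = Add(Rational(140, 3), Mul(-16, Rational(1, 12))) = Add(Rational(140, 3), Rational(-4, 3)) = Rational(136, 3)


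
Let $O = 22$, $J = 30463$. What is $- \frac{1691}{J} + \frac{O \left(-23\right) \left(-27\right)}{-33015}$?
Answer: $- \frac{157337957}{335245315} \approx -0.46932$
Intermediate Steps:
$- \frac{1691}{J} + \frac{O \left(-23\right) \left(-27\right)}{-33015} = - \frac{1691}{30463} + \frac{22 \left(-23\right) \left(-27\right)}{-33015} = \left(-1691\right) \frac{1}{30463} + \left(-506\right) \left(-27\right) \left(- \frac{1}{33015}\right) = - \frac{1691}{30463} + 13662 \left(- \frac{1}{33015}\right) = - \frac{1691}{30463} - \frac{4554}{11005} = - \frac{157337957}{335245315}$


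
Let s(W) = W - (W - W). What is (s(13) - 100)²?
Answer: 7569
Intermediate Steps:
s(W) = W (s(W) = W - 1*0 = W + 0 = W)
(s(13) - 100)² = (13 - 100)² = (-87)² = 7569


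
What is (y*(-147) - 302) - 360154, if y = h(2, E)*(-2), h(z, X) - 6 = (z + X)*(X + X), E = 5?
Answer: -338112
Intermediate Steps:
h(z, X) = 6 + 2*X*(X + z) (h(z, X) = 6 + (z + X)*(X + X) = 6 + (X + z)*(2*X) = 6 + 2*X*(X + z))
y = -152 (y = (6 + 2*5² + 2*5*2)*(-2) = (6 + 2*25 + 20)*(-2) = (6 + 50 + 20)*(-2) = 76*(-2) = -152)
(y*(-147) - 302) - 360154 = (-152*(-147) - 302) - 360154 = (22344 - 302) - 360154 = 22042 - 360154 = -338112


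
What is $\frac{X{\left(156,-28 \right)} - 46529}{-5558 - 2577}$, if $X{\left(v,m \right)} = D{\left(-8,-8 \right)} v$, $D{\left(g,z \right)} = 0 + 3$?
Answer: $\frac{46061}{8135} \approx 5.6621$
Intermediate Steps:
$D{\left(g,z \right)} = 3$
$X{\left(v,m \right)} = 3 v$
$\frac{X{\left(156,-28 \right)} - 46529}{-5558 - 2577} = \frac{3 \cdot 156 - 46529}{-5558 - 2577} = \frac{468 - 46529}{-8135} = \left(-46061\right) \left(- \frac{1}{8135}\right) = \frac{46061}{8135}$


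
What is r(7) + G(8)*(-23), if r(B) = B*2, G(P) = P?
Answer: -170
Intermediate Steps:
r(B) = 2*B
r(7) + G(8)*(-23) = 2*7 + 8*(-23) = 14 - 184 = -170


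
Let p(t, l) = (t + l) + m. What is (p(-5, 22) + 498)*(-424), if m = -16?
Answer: -211576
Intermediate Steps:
p(t, l) = -16 + l + t (p(t, l) = (t + l) - 16 = (l + t) - 16 = -16 + l + t)
(p(-5, 22) + 498)*(-424) = ((-16 + 22 - 5) + 498)*(-424) = (1 + 498)*(-424) = 499*(-424) = -211576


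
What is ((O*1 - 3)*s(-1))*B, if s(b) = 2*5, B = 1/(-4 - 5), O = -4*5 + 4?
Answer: 190/9 ≈ 21.111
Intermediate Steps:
O = -16 (O = -20 + 4 = -16)
B = -⅑ (B = 1/(-9) = -⅑ ≈ -0.11111)
s(b) = 10
((O*1 - 3)*s(-1))*B = ((-16*1 - 3)*10)*(-⅑) = ((-16 - 3)*10)*(-⅑) = -19*10*(-⅑) = -190*(-⅑) = 190/9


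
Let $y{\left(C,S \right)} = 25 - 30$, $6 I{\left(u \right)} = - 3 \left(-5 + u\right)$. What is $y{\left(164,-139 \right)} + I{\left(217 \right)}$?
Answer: $-111$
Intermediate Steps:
$I{\left(u \right)} = \frac{5}{2} - \frac{u}{2}$ ($I{\left(u \right)} = \frac{\left(-3\right) \left(-5 + u\right)}{6} = \frac{15 - 3 u}{6} = \frac{5}{2} - \frac{u}{2}$)
$y{\left(C,S \right)} = -5$
$y{\left(164,-139 \right)} + I{\left(217 \right)} = -5 + \left(\frac{5}{2} - \frac{217}{2}\right) = -5 - 106 = -111$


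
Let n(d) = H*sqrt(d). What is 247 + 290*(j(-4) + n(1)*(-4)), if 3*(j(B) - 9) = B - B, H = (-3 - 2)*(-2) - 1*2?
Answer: -6423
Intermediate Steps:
H = 8 (H = -5*(-2) - 2 = 10 - 2 = 8)
j(B) = 9 (j(B) = 9 + (B - B)/3 = 9 + (1/3)*0 = 9 + 0 = 9)
n(d) = 8*sqrt(d)
247 + 290*(j(-4) + n(1)*(-4)) = 247 + 290*(9 + (8*sqrt(1))*(-4)) = 247 + 290*(9 + (8*1)*(-4)) = 247 + 290*(9 + 8*(-4)) = 247 + 290*(9 - 32) = 247 + 290*(-23) = 247 - 6670 = -6423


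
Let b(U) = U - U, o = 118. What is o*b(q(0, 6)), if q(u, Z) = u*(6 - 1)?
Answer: 0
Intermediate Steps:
q(u, Z) = 5*u (q(u, Z) = u*5 = 5*u)
b(U) = 0
o*b(q(0, 6)) = 118*0 = 0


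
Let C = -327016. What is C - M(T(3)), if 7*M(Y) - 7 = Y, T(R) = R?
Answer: -2289122/7 ≈ -3.2702e+5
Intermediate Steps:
M(Y) = 1 + Y/7
C - M(T(3)) = -327016 - (1 + (⅐)*3) = -327016 - (1 + 3/7) = -327016 - 1*10/7 = -327016 - 10/7 = -2289122/7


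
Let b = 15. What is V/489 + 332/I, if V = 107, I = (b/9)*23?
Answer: 499349/56235 ≈ 8.8797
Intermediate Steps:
I = 115/3 (I = (15/9)*23 = (15*(⅑))*23 = (5/3)*23 = 115/3 ≈ 38.333)
V/489 + 332/I = 107/489 + 332/(115/3) = 107*(1/489) + 332*(3/115) = 107/489 + 996/115 = 499349/56235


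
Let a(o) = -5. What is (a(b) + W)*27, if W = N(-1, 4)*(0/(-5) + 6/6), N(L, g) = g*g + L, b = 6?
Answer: 270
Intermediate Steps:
N(L, g) = L + g² (N(L, g) = g² + L = L + g²)
W = 15 (W = (-1 + 4²)*(0/(-5) + 6/6) = (-1 + 16)*(0*(-⅕) + 6*(⅙)) = 15*(0 + 1) = 15*1 = 15)
(a(b) + W)*27 = (-5 + 15)*27 = 10*27 = 270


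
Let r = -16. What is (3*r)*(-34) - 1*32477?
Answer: -30845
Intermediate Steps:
(3*r)*(-34) - 1*32477 = (3*(-16))*(-34) - 1*32477 = -48*(-34) - 32477 = 1632 - 32477 = -30845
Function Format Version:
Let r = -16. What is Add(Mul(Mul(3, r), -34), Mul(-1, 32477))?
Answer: -30845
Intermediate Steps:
Add(Mul(Mul(3, r), -34), Mul(-1, 32477)) = Add(Mul(Mul(3, -16), -34), Mul(-1, 32477)) = Add(Mul(-48, -34), -32477) = Add(1632, -32477) = -30845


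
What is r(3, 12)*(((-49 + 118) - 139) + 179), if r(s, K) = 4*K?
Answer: 5232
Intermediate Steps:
r(3, 12)*(((-49 + 118) - 139) + 179) = (4*12)*(((-49 + 118) - 139) + 179) = 48*((69 - 139) + 179) = 48*(-70 + 179) = 48*109 = 5232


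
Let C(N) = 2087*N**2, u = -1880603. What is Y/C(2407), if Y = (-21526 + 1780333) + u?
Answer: -121796/12091345463 ≈ -1.0073e-5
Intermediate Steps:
Y = -121796 (Y = (-21526 + 1780333) - 1880603 = 1758807 - 1880603 = -121796)
Y/C(2407) = -121796/(2087*2407**2) = -121796/(2087*5793649) = -121796/12091345463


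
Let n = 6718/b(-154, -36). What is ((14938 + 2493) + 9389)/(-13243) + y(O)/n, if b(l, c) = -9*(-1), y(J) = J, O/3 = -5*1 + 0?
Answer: -181964565/88966474 ≈ -2.0453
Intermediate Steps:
O = -15 (O = 3*(-5*1 + 0) = 3*(-5 + 0) = 3*(-5) = -15)
b(l, c) = 9
n = 6718/9 ≈ 746.44
((14938 + 2493) + 9389)/(-13243) + y(O)/n = ((14938 + 2493) + 9389)/(-13243) - 15/6718/9 = (17431 + 9389)*(-1/13243) - 15*9/6718 = 26820*(-1/13243) - 135/6718 = -26820/13243 - 135/6718 = -181964565/88966474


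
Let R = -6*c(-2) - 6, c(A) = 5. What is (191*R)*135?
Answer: -928260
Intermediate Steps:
R = -36 (R = -6*5 - 6 = -30 - 6 = -36)
(191*R)*135 = (191*(-36))*135 = -6876*135 = -928260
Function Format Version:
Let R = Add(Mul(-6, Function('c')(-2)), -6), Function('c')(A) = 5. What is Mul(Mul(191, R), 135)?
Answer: -928260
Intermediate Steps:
R = -36 (R = Add(Mul(-6, 5), -6) = Add(-30, -6) = -36)
Mul(Mul(191, R), 135) = Mul(Mul(191, -36), 135) = Mul(-6876, 135) = -928260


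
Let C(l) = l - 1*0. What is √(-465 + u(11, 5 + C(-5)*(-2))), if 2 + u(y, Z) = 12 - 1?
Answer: 2*I*√114 ≈ 21.354*I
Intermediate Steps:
C(l) = l (C(l) = l + 0 = l)
u(y, Z) = 9 (u(y, Z) = -2 + (12 - 1) = -2 + 11 = 9)
√(-465 + u(11, 5 + C(-5)*(-2))) = √(-465 + 9) = √(-456) = 2*I*√114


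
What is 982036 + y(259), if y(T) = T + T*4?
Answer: 983331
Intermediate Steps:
y(T) = 5*T (y(T) = T + 4*T = 5*T)
982036 + y(259) = 982036 + 5*259 = 982036 + 1295 = 983331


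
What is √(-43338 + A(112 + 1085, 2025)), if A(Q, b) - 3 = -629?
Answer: 2*I*√10991 ≈ 209.68*I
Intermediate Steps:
A(Q, b) = -626 (A(Q, b) = 3 - 629 = -626)
√(-43338 + A(112 + 1085, 2025)) = √(-43338 - 626) = √(-43964) = 2*I*√10991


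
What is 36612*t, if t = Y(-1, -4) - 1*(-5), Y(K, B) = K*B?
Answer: 329508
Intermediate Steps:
Y(K, B) = B*K
t = 9 (t = -4*(-1) - 1*(-5) = 4 + 5 = 9)
36612*t = 36612*9 = 329508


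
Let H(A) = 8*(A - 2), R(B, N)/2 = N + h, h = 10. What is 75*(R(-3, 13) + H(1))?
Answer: 2850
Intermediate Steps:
R(B, N) = 20 + 2*N (R(B, N) = 2*(N + 10) = 2*(10 + N) = 20 + 2*N)
H(A) = -16 + 8*A (H(A) = 8*(-2 + A) = -16 + 8*A)
75*(R(-3, 13) + H(1)) = 75*((20 + 2*13) + (-16 + 8*1)) = 75*((20 + 26) + (-16 + 8)) = 75*(46 - 8) = 75*38 = 2850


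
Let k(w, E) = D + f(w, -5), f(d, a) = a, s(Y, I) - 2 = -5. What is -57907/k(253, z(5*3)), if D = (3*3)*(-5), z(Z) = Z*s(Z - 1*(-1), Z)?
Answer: 57907/50 ≈ 1158.1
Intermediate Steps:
s(Y, I) = -3 (s(Y, I) = 2 - 5 = -3)
z(Z) = -3*Z (z(Z) = Z*(-3) = -3*Z)
D = -45 (D = 9*(-5) = -45)
k(w, E) = -50 (k(w, E) = -45 - 5 = -50)
-57907/k(253, z(5*3)) = -57907/(-50) = -57907*(-1/50) = 57907/50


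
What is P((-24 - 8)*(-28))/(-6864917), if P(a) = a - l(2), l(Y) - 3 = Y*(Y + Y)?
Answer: -885/6864917 ≈ -0.00012892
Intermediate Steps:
l(Y) = 3 + 2*Y² (l(Y) = 3 + Y*(Y + Y) = 3 + Y*(2*Y) = 3 + 2*Y²)
P(a) = -11 + a (P(a) = a - (3 + 2*2²) = a - (3 + 2*4) = a - (3 + 8) = a - 1*11 = a - 11 = -11 + a)
P((-24 - 8)*(-28))/(-6864917) = (-11 + (-24 - 8)*(-28))/(-6864917) = (-11 - 32*(-28))*(-1/6864917) = (-11 + 896)*(-1/6864917) = 885*(-1/6864917) = -885/6864917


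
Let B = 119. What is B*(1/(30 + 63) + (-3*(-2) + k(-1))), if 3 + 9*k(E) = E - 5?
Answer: 55454/93 ≈ 596.28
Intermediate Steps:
k(E) = -8/9 + E/9 (k(E) = -⅓ + (E - 5)/9 = -⅓ + (-5 + E)/9 = -⅓ + (-5/9 + E/9) = -8/9 + E/9)
B*(1/(30 + 63) + (-3*(-2) + k(-1))) = 119*(1/(30 + 63) + (-3*(-2) + (-8/9 + (⅑)*(-1)))) = 119*(1/93 + (6 + (-8/9 - ⅑))) = 119*(1/93 + (6 - 1)) = 119*(1/93 + 5) = 119*(466/93) = 55454/93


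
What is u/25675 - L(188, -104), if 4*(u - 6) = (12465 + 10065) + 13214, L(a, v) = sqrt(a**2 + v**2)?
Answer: 8942/25675 - 4*sqrt(2885) ≈ -214.50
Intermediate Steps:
u = 8942 (u = 6 + ((12465 + 10065) + 13214)/4 = 6 + (22530 + 13214)/4 = 6 + (1/4)*35744 = 6 + 8936 = 8942)
u/25675 - L(188, -104) = 8942/25675 - sqrt(188**2 + (-104)**2) = 8942*(1/25675) - sqrt(35344 + 10816) = 8942/25675 - sqrt(46160) = 8942/25675 - 4*sqrt(2885)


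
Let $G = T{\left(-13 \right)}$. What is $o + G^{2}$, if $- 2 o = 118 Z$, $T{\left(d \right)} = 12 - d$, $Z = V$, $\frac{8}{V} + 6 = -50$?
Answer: $\frac{4434}{7} \approx 633.43$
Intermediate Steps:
$V = - \frac{1}{7}$ ($V = \frac{8}{-6 - 50} = \frac{8}{-56} = 8 \left(- \frac{1}{56}\right) = - \frac{1}{7} \approx -0.14286$)
$Z = - \frac{1}{7} \approx -0.14286$
$G = 25$ ($G = 12 - -13 = 12 + 13 = 25$)
$o = \frac{59}{7}$ ($o = - \frac{118 \left(- \frac{1}{7}\right)}{2} = \left(- \frac{1}{2}\right) \left(- \frac{118}{7}\right) = \frac{59}{7} \approx 8.4286$)
$o + G^{2} = \frac{59}{7} + 25^{2} = \frac{59}{7} + 625 = \frac{4434}{7}$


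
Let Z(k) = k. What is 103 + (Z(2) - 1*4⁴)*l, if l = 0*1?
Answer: 103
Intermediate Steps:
l = 0
103 + (Z(2) - 1*4⁴)*l = 103 + (2 - 1*4⁴)*0 = 103 + (2 - 1*256)*0 = 103 + (2 - 256)*0 = 103 - 254*0 = 103 + 0 = 103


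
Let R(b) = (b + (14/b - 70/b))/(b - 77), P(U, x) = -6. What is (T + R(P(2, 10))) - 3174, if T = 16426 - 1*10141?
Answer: 774629/249 ≈ 3111.0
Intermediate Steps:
R(b) = (b - 56/b)/(-77 + b)
T = 6285 (T = 16426 - 10141 = 6285)
(T + R(P(2, 10))) - 3174 = (6285 + (-56 + (-6)²)/((-6)*(-77 - 6))) - 3174 = (6285 - ⅙*(-56 + 36)/(-83)) - 3174 = (6285 - ⅙*(-1/83)*(-20)) - 3174 = (6285 - 10/249) - 3174 = 1564955/249 - 3174 = 774629/249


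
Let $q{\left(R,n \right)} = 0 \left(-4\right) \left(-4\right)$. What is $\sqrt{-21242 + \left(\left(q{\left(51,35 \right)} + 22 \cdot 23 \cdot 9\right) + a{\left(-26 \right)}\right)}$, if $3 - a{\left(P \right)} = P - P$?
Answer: $i \sqrt{16685} \approx 129.17 i$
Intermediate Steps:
$q{\left(R,n \right)} = 0$ ($q{\left(R,n \right)} = 0 \left(-4\right) = 0$)
$a{\left(P \right)} = 3$ ($a{\left(P \right)} = 3 - \left(P - P\right) = 3 - 0 = 3 + 0 = 3$)
$\sqrt{-21242 + \left(\left(q{\left(51,35 \right)} + 22 \cdot 23 \cdot 9\right) + a{\left(-26 \right)}\right)} = \sqrt{-21242 + \left(\left(0 + 22 \cdot 23 \cdot 9\right) + 3\right)} = \sqrt{-21242 + \left(\left(0 + 506 \cdot 9\right) + 3\right)} = \sqrt{-21242 + \left(\left(0 + 4554\right) + 3\right)} = \sqrt{-21242 + \left(4554 + 3\right)} = \sqrt{-21242 + 4557} = \sqrt{-16685} = i \sqrt{16685}$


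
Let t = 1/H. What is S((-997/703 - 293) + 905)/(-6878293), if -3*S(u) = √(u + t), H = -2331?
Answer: √133073868998/304632718677 ≈ 1.1975e-6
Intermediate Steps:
t = -1/2331 (t = 1/(-2331) = -1/2331 ≈ -0.00042900)
S(u) = -√(-1/2331 + u)/3 (S(u) = -√(u - 1/2331)/3 = -√(-1/2331 + u)/3)
S((-997/703 - 293) + 905)/(-6878293) = -√(-259 + 603729*((-997/703 - 293) + 905))/2331/(-6878293) = -√(-259 + 603729*((-997*1/703 - 293) + 905))/2331*(-1/6878293) = -√(-259 + 603729*((-997/703 - 293) + 905))/2331*(-1/6878293) = -√(-259 + 603729*(-206976/703 + 905))/2331*(-1/6878293) = -√(-259 + 603729*(429239/703))/2331*(-1/6878293) = -√(-259 + 7003892763/19)/2331*(-1/6878293) = -√133073868998/44289*(-1/6878293) = √133073868998/304632718677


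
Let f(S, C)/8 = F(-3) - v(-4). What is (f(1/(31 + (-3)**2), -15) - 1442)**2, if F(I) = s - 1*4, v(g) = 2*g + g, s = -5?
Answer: 2010724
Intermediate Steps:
v(g) = 3*g
F(I) = -9 (F(I) = -5 - 1*4 = -5 - 4 = -9)
f(S, C) = 24 (f(S, C) = 8*(-9 - 3*(-4)) = 8*(-9 - 1*(-12)) = 8*(-9 + 12) = 8*3 = 24)
(f(1/(31 + (-3)**2), -15) - 1442)**2 = (24 - 1442)**2 = (-1418)**2 = 2010724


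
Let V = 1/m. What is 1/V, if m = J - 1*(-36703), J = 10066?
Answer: 46769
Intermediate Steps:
m = 46769 (m = 10066 - 1*(-36703) = 10066 + 36703 = 46769)
V = 1/46769 ≈ 2.1382e-5
1/V = 1/(1/46769) = 46769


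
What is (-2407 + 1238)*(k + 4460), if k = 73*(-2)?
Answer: -5043066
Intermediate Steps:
k = -146
(-2407 + 1238)*(k + 4460) = (-2407 + 1238)*(-146 + 4460) = -1169*4314 = -5043066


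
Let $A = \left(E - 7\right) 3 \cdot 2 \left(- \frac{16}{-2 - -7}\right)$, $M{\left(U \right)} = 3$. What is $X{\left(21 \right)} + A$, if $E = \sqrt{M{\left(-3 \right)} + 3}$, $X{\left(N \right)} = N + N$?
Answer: $\frac{882}{5} - \frac{96 \sqrt{6}}{5} \approx 129.37$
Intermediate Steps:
$X{\left(N \right)} = 2 N$
$E = \sqrt{6}$ ($E = \sqrt{3 + 3} = \sqrt{6} \approx 2.4495$)
$A = \frac{672}{5} - \frac{96 \sqrt{6}}{5}$ ($A = \left(\sqrt{6} - 7\right) 3 \cdot 2 \left(- \frac{16}{-2 - -7}\right) = \left(\sqrt{6} - 7\right) 6 \left(- \frac{16}{-2 + 7}\right) = \left(-7 + \sqrt{6}\right) 6 \left(- \frac{16}{5}\right) = \left(-42 + 6 \sqrt{6}\right) \left(\left(-16\right) \frac{1}{5}\right) = \left(-42 + 6 \sqrt{6}\right) \left(- \frac{16}{5}\right) = \frac{672}{5} - \frac{96 \sqrt{6}}{5} \approx 87.37$)
$X{\left(21 \right)} + A = 2 \cdot 21 + \left(\frac{672}{5} - \frac{96 \sqrt{6}}{5}\right) = 42 + \left(\frac{672}{5} - \frac{96 \sqrt{6}}{5}\right) = \frac{882}{5} - \frac{96 \sqrt{6}}{5}$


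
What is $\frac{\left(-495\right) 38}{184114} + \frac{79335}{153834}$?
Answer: $\frac{1952177775}{4720498846} \approx 0.41355$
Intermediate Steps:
$\frac{\left(-495\right) 38}{184114} + \frac{79335}{153834} = \left(-18810\right) \frac{1}{184114} + 79335 \cdot \frac{1}{153834} = - \frac{9405}{92057} + \frac{26445}{51278} = \frac{1952177775}{4720498846}$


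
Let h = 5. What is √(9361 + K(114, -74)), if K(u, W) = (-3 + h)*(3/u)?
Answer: 2*√844835/19 ≈ 96.753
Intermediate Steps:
K(u, W) = 6/u (K(u, W) = (-3 + 5)*(3/u) = 2*(3/u) = 6/u)
√(9361 + K(114, -74)) = √(9361 + 6/114) = √(9361 + 6*(1/114)) = √(9361 + 1/19) = √(177860/19) = 2*√844835/19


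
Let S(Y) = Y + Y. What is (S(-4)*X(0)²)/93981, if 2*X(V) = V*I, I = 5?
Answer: 0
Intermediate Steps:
S(Y) = 2*Y
X(V) = 5*V/2 (X(V) = (V*5)/2 = (5*V)/2 = 5*V/2)
(S(-4)*X(0)²)/93981 = ((2*(-4))*((5/2)*0)²)/93981 = -8*0²*(1/93981) = -8*0*(1/93981) = 0*(1/93981) = 0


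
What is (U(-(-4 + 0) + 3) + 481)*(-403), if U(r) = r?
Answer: -196664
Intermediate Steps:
(U(-(-4 + 0) + 3) + 481)*(-403) = ((-(-4 + 0) + 3) + 481)*(-403) = ((-1*(-4) + 3) + 481)*(-403) = ((4 + 3) + 481)*(-403) = (7 + 481)*(-403) = 488*(-403) = -196664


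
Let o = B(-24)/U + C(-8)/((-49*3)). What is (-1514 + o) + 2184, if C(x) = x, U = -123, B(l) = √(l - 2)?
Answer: 98498/147 - I*√26/123 ≈ 670.05 - 0.041455*I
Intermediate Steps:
B(l) = √(-2 + l)
o = 8/147 - I*√26/123 (o = √(-2 - 24)/(-123) - 8/((-49*3)) = √(-26)*(-1/123) - 8/(-147) = (I*√26)*(-1/123) - 8*(-1/147) = -I*√26/123 + 8/147 = 8/147 - I*√26/123 ≈ 0.054422 - 0.041455*I)
(-1514 + o) + 2184 = (-1514 + (8/147 - I*√26/123)) + 2184 = (-222550/147 - I*√26/123) + 2184 = 98498/147 - I*√26/123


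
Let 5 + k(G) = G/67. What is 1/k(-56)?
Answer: -67/391 ≈ -0.17136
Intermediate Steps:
k(G) = -5 + G/67
1/k(-56) = 1/(-5 + (1/67)*(-56)) = 1/(-5 - 56/67) = 1/(-391/67) = -67/391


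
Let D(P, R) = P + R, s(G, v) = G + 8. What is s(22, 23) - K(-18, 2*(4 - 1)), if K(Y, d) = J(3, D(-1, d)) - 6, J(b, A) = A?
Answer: 31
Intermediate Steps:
s(G, v) = 8 + G
K(Y, d) = -7 + d (K(Y, d) = (-1 + d) - 6 = -7 + d)
s(22, 23) - K(-18, 2*(4 - 1)) = (8 + 22) - (-7 + 2*(4 - 1)) = 30 - (-7 + 2*3) = 30 - (-7 + 6) = 30 - 1*(-1) = 30 + 1 = 31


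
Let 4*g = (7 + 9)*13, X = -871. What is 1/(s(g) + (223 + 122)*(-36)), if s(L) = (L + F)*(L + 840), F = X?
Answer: -1/742968 ≈ -1.3460e-6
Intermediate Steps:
g = 52 (g = ((7 + 9)*13)/4 = (16*13)/4 = (1/4)*208 = 52)
F = -871
s(L) = (-871 + L)*(840 + L) (s(L) = (L - 871)*(L + 840) = (-871 + L)*(840 + L))
1/(s(g) + (223 + 122)*(-36)) = 1/((-731640 + 52**2 - 31*52) + (223 + 122)*(-36)) = 1/((-731640 + 2704 - 1612) + 345*(-36)) = 1/(-730548 - 12420) = 1/(-742968) = -1/742968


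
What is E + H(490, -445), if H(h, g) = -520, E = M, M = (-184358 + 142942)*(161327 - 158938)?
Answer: -98943344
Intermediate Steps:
M = -98942824 (M = -41416*2389 = -98942824)
E = -98942824
E + H(490, -445) = -98942824 - 520 = -98943344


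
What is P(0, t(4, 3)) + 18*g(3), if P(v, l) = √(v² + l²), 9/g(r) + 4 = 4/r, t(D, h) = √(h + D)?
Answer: -243/4 + √7 ≈ -58.104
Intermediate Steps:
t(D, h) = √(D + h)
g(r) = 9/(-4 + 4/r)
P(v, l) = √(l² + v²)
P(0, t(4, 3)) + 18*g(3) = √((√(4 + 3))² + 0²) + 18*(-9*3/(-4 + 4*3)) = √((√7)² + 0) + 18*(-9*3/(-4 + 12)) = √(7 + 0) + 18*(-9*3/8) = √7 + 18*(-9*3*⅛) = √7 + 18*(-27/8) = √7 - 243/4 = -243/4 + √7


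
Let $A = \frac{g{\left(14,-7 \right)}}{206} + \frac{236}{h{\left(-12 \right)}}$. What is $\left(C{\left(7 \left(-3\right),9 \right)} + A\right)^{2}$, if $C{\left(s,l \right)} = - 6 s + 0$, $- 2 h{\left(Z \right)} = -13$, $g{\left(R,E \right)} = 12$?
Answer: $\frac{47266238464}{1792921} \approx 26363.0$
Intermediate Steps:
$h{\left(Z \right)} = \frac{13}{2}$ ($h{\left(Z \right)} = \left(- \frac{1}{2}\right) \left(-13\right) = \frac{13}{2}$)
$C{\left(s,l \right)} = - 6 s$
$A = \frac{48694}{1339}$ ($A = \frac{12}{206} + \frac{236}{\frac{13}{2}} = 12 \cdot \frac{1}{206} + 236 \cdot \frac{2}{13} = \frac{6}{103} + \frac{472}{13} = \frac{48694}{1339} \approx 36.366$)
$\left(C{\left(7 \left(-3\right),9 \right)} + A\right)^{2} = \left(- 6 \cdot 7 \left(-3\right) + \frac{48694}{1339}\right)^{2} = \left(\left(-6\right) \left(-21\right) + \frac{48694}{1339}\right)^{2} = \left(126 + \frac{48694}{1339}\right)^{2} = \left(\frac{217408}{1339}\right)^{2} = \frac{47266238464}{1792921}$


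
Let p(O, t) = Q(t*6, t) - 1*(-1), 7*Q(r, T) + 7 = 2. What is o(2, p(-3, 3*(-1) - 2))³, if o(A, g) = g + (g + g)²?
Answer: 27000/117649 ≈ 0.22950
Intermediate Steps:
Q(r, T) = -5/7 (Q(r, T) = -1 + (⅐)*2 = -1 + 2/7 = -5/7)
p(O, t) = 2/7 (p(O, t) = -5/7 - 1*(-1) = -5/7 + 1 = 2/7)
o(A, g) = g + 4*g² (o(A, g) = g + (2*g)² = g + 4*g²)
o(2, p(-3, 3*(-1) - 2))³ = (2*(1 + 4*(2/7))/7)³ = (2*(1 + 8/7)/7)³ = ((2/7)*(15/7))³ = (30/49)³ = 27000/117649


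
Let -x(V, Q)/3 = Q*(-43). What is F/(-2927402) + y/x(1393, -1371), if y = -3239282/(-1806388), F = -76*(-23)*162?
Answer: -22619352864973189/233808652255437846 ≈ -0.096743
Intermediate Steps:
x(V, Q) = 129*Q (x(V, Q) = -3*Q*(-43) = -(-129)*Q = 129*Q)
F = 283176 (F = 1748*162 = 283176)
y = 1619641/903194 (y = -3239282*(-1/1806388) = 1619641/903194 ≈ 1.7932)
F/(-2927402) + y/x(1393, -1371) = 283176/(-2927402) + 1619641/(903194*((129*(-1371)))) = 283176*(-1/2927402) + (1619641/903194)/(-176859) = -141588/1463701 + (1619641/903194)*(-1/176859) = -141588/1463701 - 1619641/159737987646 = -22619352864973189/233808652255437846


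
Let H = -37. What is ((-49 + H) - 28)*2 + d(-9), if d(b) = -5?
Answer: -233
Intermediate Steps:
((-49 + H) - 28)*2 + d(-9) = ((-49 - 37) - 28)*2 - 5 = (-86 - 28)*2 - 5 = -114*2 - 5 = -228 - 5 = -233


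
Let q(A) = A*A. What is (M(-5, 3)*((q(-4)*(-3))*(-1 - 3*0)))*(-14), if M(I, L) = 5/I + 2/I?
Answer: 4704/5 ≈ 940.80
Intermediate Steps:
M(I, L) = 7/I
q(A) = A**2
(M(-5, 3)*((q(-4)*(-3))*(-1 - 3*0)))*(-14) = ((7/(-5))*(((-4)**2*(-3))*(-1 - 3*0)))*(-14) = ((7*(-1/5))*((16*(-3))*(-1 + 0)))*(-14) = -(-336)*(-1)/5*(-14) = -7/5*48*(-14) = -336/5*(-14) = 4704/5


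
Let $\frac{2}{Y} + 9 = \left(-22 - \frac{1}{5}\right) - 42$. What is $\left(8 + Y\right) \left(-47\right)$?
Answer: $- \frac{68573}{183} \approx -374.72$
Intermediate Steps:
$Y = - \frac{5}{183}$ ($Y = \frac{2}{-9 - \frac{321}{5}} = \frac{2}{- \frac{366}{5}} = 2 \left(- \frac{5}{366}\right) = - \frac{5}{183} \approx -0.027322$)
$\left(8 + Y\right) \left(-47\right) = \left(8 - \frac{5}{183}\right) \left(-47\right) = \frac{1459}{183} \left(-47\right) = - \frac{68573}{183}$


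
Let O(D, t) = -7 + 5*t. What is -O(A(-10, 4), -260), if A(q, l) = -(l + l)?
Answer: 1307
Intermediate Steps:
A(q, l) = -2*l
-O(A(-10, 4), -260) = -(-7 + 5*(-260)) = -(-7 - 1300) = -1*(-1307) = 1307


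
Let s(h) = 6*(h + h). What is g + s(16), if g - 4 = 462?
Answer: 658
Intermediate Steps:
g = 466 (g = 4 + 462 = 466)
s(h) = 12*h (s(h) = 6*(2*h) = 12*h)
g + s(16) = 466 + 12*16 = 466 + 192 = 658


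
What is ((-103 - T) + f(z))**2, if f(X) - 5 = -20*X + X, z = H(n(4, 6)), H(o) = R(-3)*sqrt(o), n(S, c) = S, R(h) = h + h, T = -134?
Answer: 69696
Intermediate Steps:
R(h) = 2*h
H(o) = -6*sqrt(o) (H(o) = (2*(-3))*sqrt(o) = -6*sqrt(o))
z = -12 (z = -6*sqrt(4) = -6*2 = -12)
f(X) = 5 - 19*X (f(X) = 5 + (-20*X + X) = 5 - 19*X)
((-103 - T) + f(z))**2 = ((-103 - 1*(-134)) + (5 - 19*(-12)))**2 = ((-103 + 134) + (5 + 228))**2 = (31 + 233)**2 = 264**2 = 69696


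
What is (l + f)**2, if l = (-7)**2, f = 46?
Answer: 9025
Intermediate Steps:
l = 49
(l + f)**2 = (49 + 46)**2 = 95**2 = 9025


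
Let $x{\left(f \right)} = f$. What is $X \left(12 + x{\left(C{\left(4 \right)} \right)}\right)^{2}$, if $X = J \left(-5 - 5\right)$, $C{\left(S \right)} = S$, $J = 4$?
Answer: $-10240$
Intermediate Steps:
$X = -40$ ($X = 4 \left(-5 - 5\right) = 4 \left(-10\right) = -40$)
$X \left(12 + x{\left(C{\left(4 \right)} \right)}\right)^{2} = - 40 \left(12 + 4\right)^{2} = - 40 \cdot 16^{2} = \left(-40\right) 256 = -10240$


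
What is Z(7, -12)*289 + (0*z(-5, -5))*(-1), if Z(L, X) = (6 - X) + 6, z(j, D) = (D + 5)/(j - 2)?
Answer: 6936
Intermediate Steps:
z(j, D) = (5 + D)/(-2 + j)
Z(L, X) = 12 - X
Z(7, -12)*289 + (0*z(-5, -5))*(-1) = (12 - 1*(-12))*289 + (0*((5 - 5)/(-2 - 5)))*(-1) = (12 + 12)*289 + (0*(0/(-7)))*(-1) = 24*289 + (0*(-⅐*0))*(-1) = 6936 + (0*0)*(-1) = 6936 + 0*(-1) = 6936 + 0 = 6936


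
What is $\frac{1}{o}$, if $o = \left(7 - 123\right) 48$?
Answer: $- \frac{1}{5568} \approx -0.0001796$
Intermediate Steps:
$o = -5568$ ($o = \left(-116\right) 48 = -5568$)
$\frac{1}{o} = \frac{1}{-5568} = - \frac{1}{5568}$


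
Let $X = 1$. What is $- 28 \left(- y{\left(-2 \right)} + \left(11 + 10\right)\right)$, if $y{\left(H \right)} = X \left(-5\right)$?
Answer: $-728$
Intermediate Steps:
$y{\left(H \right)} = -5$ ($y{\left(H \right)} = 1 \left(-5\right) = -5$)
$- 28 \left(- y{\left(-2 \right)} + \left(11 + 10\right)\right) = - 28 \left(\left(-1\right) \left(-5\right) + \left(11 + 10\right)\right) = - 28 \left(5 + 21\right) = \left(-28\right) 26 = -728$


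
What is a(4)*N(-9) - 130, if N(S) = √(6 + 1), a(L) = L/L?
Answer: -130 + √7 ≈ -127.35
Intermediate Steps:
a(L) = 1
N(S) = √7
a(4)*N(-9) - 130 = 1*√7 - 130 = √7 - 130 = -130 + √7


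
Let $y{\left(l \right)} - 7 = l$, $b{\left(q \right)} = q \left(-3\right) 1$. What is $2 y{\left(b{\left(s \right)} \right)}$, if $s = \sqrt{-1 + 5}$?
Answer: $2$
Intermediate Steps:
$s = 2$ ($s = \sqrt{4} = 2$)
$b{\left(q \right)} = - 3 q$ ($b{\left(q \right)} = - 3 q 1 = - 3 q$)
$y{\left(l \right)} = 7 + l$
$2 y{\left(b{\left(s \right)} \right)} = 2 \left(7 - 6\right) = 2 \cdot 1 = 2$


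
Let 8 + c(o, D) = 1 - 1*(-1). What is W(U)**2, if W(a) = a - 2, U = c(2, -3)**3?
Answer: 47524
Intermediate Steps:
c(o, D) = -6 (c(o, D) = -8 + (1 - 1*(-1)) = -8 + (1 + 1) = -8 + 2 = -6)
U = -216 (U = (-6)**3 = -216)
W(a) = -2 + a
W(U)**2 = (-2 - 216)**2 = (-218)**2 = 47524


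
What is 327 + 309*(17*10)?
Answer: 52857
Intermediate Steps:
327 + 309*(17*10) = 327 + 309*170 = 327 + 52530 = 52857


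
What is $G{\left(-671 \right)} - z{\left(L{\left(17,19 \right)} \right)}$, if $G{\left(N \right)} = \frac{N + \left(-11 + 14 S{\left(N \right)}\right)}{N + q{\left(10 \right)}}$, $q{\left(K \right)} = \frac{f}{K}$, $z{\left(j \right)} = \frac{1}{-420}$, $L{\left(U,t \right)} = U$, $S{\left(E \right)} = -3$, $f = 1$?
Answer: $\frac{3047509}{2817780} \approx 1.0815$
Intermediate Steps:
$z{\left(j \right)} = - \frac{1}{420}$
$q{\left(K \right)} = \frac{1}{K}$ ($q{\left(K \right)} = 1 \frac{1}{K} = \frac{1}{K}$)
$G{\left(N \right)} = \frac{-53 + N}{\frac{1}{10} + N}$ ($G{\left(N \right)} = \frac{N + \left(-11 + 14 \left(-3\right)\right)}{N + \frac{1}{10}} = \frac{N - 53}{N + \frac{1}{10}} = \frac{N - 53}{\frac{1}{10} + N} = \frac{-53 + N}{\frac{1}{10} + N}$)
$G{\left(-671 \right)} - z{\left(L{\left(17,19 \right)} \right)} = \frac{10 \left(-53 - 671\right)}{1 + 10 \left(-671\right)} - - \frac{1}{420} = 10 \frac{1}{1 - 6710} \left(-724\right) + \frac{1}{420} = 10 \frac{1}{-6709} \left(-724\right) + \frac{1}{420} = 10 \left(- \frac{1}{6709}\right) \left(-724\right) + \frac{1}{420} = \frac{7240}{6709} + \frac{1}{420} = \frac{3047509}{2817780}$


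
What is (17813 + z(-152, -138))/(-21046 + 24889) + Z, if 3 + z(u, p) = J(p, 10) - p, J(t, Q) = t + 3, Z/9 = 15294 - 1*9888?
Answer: 186995135/3843 ≈ 48659.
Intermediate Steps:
Z = 48654 (Z = 9*(15294 - 1*9888) = 9*(15294 - 9888) = 9*5406 = 48654)
J(t, Q) = 3 + t
z(u, p) = 0 (z(u, p) = -3 + ((3 + p) - p) = -3 + 3 = 0)
(17813 + z(-152, -138))/(-21046 + 24889) + Z = (17813 + 0)/(-21046 + 24889) + 48654 = 17813/3843 + 48654 = 186995135/3843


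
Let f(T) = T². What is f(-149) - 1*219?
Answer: 21982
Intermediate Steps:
f(-149) - 1*219 = (-149)² - 1*219 = 22201 - 219 = 21982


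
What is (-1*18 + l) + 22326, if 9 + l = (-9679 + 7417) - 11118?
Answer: 8919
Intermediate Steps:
l = -13389 (l = -9 + ((-9679 + 7417) - 11118) = -9 + (-2262 - 11118) = -9 - 13380 = -13389)
(-1*18 + l) + 22326 = (-1*18 - 13389) + 22326 = (-18 - 13389) + 22326 = -13407 + 22326 = 8919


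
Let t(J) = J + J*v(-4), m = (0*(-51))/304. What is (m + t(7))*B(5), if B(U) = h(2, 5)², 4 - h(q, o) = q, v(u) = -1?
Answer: 0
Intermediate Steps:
m = 0 (m = 0*(1/304) = 0)
h(q, o) = 4 - q
B(U) = 4 (B(U) = (4 - 1*2)² = (4 - 2)² = 2² = 4)
t(J) = 0 (t(J) = J + J*(-1) = J - J = 0)
(m + t(7))*B(5) = (0 + 0)*4 = 0*4 = 0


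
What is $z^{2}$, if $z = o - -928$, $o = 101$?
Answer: $1058841$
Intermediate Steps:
$z = 1029$ ($z = 101 - -928 = 101 + 928 = 1029$)
$z^{2} = 1029^{2} = 1058841$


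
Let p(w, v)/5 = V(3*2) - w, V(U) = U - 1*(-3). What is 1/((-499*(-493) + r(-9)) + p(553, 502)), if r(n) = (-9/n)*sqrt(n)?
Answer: 243287/59188564378 - 3*I/59188564378 ≈ 4.1104e-6 - 5.0685e-11*I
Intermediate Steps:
r(n) = -9/sqrt(n)
V(U) = 3 + U (V(U) = U + 3 = 3 + U)
p(w, v) = 45 - 5*w (p(w, v) = 5*((3 + 3*2) - w) = 5*((3 + 6) - w) = 5*(9 - w) = 45 - 5*w)
1/((-499*(-493) + r(-9)) + p(553, 502)) = 1/((-499*(-493) - (-3)*I) + (45 - 5*553)) = 1/((246007 - (-3)*I) + (45 - 2765)) = 1/((246007 + 3*I) - 2720) = 1/(243287 + 3*I) = (243287 - 3*I)/59188564378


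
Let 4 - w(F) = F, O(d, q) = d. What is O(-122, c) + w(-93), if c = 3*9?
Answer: -25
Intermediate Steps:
c = 27
w(F) = 4 - F
O(-122, c) + w(-93) = -122 + (4 - 1*(-93)) = -122 + (4 + 93) = -122 + 97 = -25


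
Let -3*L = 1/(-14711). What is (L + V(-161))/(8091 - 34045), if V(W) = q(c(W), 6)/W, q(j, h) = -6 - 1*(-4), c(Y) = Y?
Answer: -88427/184413889002 ≈ -4.7950e-7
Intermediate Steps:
L = 1/44133 (L = -⅓/(-14711) = -⅓*(-1/14711) = 1/44133 ≈ 2.2659e-5)
q(j, h) = -2 (q(j, h) = -6 + 4 = -2)
V(W) = -2/W
(L + V(-161))/(8091 - 34045) = (1/44133 - 2/(-161))/(8091 - 34045) = (1/44133 - 2*(-1/161))/(-25954) = (1/44133 + 2/161)*(-1/25954) = (88427/7105413)*(-1/25954) = -88427/184413889002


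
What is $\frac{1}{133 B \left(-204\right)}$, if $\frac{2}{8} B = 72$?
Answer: $- \frac{1}{7814016} \approx -1.2798 \cdot 10^{-7}$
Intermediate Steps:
$B = 288$ ($B = 4 \cdot 72 = 288$)
$\frac{1}{133 B \left(-204\right)} = \frac{1}{133 \cdot 288 \left(-204\right)} = \frac{1}{38304 \left(-204\right)} = \frac{1}{-7814016} = - \frac{1}{7814016}$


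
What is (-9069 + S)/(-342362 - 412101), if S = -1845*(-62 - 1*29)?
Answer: -158826/754463 ≈ -0.21052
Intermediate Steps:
S = 167895 (S = -1845*(-62 - 29) = -1845*(-91) = 167895)
(-9069 + S)/(-342362 - 412101) = (-9069 + 167895)/(-342362 - 412101) = 158826/(-754463) = 158826*(-1/754463) = -158826/754463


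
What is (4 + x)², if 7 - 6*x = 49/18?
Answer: 259081/11664 ≈ 22.212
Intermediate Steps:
x = 77/108 (x = 7/6 - 49/(6*18) = 7/6 - ⅙*49/18 = 7/6 - 49/108 = 77/108 ≈ 0.71296)
(4 + x)² = (4 + 77/108)² = (509/108)² = 259081/11664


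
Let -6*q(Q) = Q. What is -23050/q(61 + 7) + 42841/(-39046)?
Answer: 1349287153/663782 ≈ 2032.7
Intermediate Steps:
q(Q) = -Q/6
-23050/q(61 + 7) + 42841/(-39046) = -23050*(-6/(61 + 7)) + 42841/(-39046) = -23050/((-⅙*68)) + 42841*(-1/39046) = -23050/(-34/3) - 42841/39046 = -23050*(-3/34) - 42841/39046 = 34575/17 - 42841/39046 = 1349287153/663782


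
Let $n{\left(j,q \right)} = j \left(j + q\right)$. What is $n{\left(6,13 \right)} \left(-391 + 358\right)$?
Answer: $-3762$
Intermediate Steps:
$n{\left(6,13 \right)} \left(-391 + 358\right) = 6 \left(6 + 13\right) \left(-391 + 358\right) = 6 \cdot 19 \left(-33\right) = 114 \left(-33\right) = -3762$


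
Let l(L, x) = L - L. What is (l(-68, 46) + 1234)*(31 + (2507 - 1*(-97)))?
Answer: 3251590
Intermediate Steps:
l(L, x) = 0
(l(-68, 46) + 1234)*(31 + (2507 - 1*(-97))) = (0 + 1234)*(31 + (2507 - 1*(-97))) = 1234*(31 + (2507 + 97)) = 1234*(31 + 2604) = 1234*2635 = 3251590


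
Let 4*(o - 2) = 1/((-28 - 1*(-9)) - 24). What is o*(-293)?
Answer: -100499/172 ≈ -584.30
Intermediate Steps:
o = 343/172 (o = 2 + 1/(4*((-28 - 1*(-9)) - 24)) = 2 + 1/(4*((-28 + 9) - 24)) = 2 + 1/(4*(-19 - 24)) = 2 + (¼)/(-43) = 2 + (¼)*(-1/43) = 2 - 1/172 = 343/172 ≈ 1.9942)
o*(-293) = (343/172)*(-293) = -100499/172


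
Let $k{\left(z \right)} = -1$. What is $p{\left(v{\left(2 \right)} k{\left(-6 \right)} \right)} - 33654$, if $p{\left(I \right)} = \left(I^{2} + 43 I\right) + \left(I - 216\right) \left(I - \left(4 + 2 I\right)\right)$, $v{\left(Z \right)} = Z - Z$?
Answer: $-32790$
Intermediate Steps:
$v{\left(Z \right)} = 0$
$p{\left(I \right)} = I^{2} + 43 I + \left(-216 + I\right) \left(-4 - I\right)$ ($p{\left(I \right)} = \left(I^{2} + 43 I\right) + \left(-216 + I\right) \left(I - \left(4 + 2 I\right)\right) = \left(I^{2} + 43 I\right) + \left(-216 + I\right) \left(-4 - I\right) = I^{2} + 43 I + \left(-216 + I\right) \left(-4 - I\right)$)
$p{\left(v{\left(2 \right)} k{\left(-6 \right)} \right)} - 33654 = \left(864 + 255 \cdot 0 \left(-1\right)\right) - 33654 = \left(864 + 255 \cdot 0\right) - 33654 = \left(864 + 0\right) - 33654 = 864 - 33654 = -32790$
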